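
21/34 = 21/34=0.62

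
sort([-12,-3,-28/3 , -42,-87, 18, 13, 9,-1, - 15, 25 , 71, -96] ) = [  -  96, - 87,  -  42, - 15,-12, - 28/3,-3,-1, 9, 13, 18,25, 71]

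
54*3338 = 180252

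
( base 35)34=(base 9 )131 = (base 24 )4D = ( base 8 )155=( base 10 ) 109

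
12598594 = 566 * 22259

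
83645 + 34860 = 118505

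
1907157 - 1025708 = 881449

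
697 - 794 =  - 97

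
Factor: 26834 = 2^1*13417^1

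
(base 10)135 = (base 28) 4n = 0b10000111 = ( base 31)4B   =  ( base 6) 343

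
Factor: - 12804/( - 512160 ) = 1/40 = 2^( - 3 )*5^( - 1)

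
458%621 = 458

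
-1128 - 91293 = -92421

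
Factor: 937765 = 5^1 * 37^2 * 137^1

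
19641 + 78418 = 98059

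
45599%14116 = 3251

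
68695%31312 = 6071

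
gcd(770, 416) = 2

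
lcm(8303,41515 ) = 41515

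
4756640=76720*62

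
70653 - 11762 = 58891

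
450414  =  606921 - 156507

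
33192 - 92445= - 59253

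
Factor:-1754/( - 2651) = 2^1*11^( - 1 )* 241^( - 1) * 877^1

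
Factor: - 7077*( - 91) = 644007 = 3^1*  7^2*13^1*337^1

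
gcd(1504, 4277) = 47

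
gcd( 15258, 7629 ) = 7629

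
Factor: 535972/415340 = 133993/103835 = 5^(  -  1)*19^( - 1 )*1093^ (-1 )*133993^1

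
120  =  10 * 12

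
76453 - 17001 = 59452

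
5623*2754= 15485742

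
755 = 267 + 488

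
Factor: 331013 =331013^1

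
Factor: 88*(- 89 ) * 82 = - 642224 = - 2^4*11^1*41^1*89^1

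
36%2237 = 36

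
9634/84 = 114 + 29/42 = 114.69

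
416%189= 38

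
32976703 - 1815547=31161156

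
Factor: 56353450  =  2^1*5^2*23^1*49003^1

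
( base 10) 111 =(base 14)7D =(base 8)157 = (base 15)76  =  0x6F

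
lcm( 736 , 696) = 64032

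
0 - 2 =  - 2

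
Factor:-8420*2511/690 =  - 704754/23 =-2^1 *3^3*23^(-1 ) * 31^1*421^1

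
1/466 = 1/466 = 0.00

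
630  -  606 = 24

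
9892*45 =445140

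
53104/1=53104=53104.00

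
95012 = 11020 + 83992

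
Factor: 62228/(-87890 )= -662/935 = -2^1  *5^( - 1)*11^( - 1)*17^( - 1) * 331^1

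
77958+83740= 161698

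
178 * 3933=700074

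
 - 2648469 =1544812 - 4193281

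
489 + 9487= 9976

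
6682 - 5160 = 1522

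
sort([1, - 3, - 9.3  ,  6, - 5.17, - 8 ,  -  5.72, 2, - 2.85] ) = [ - 9.3, - 8,  -  5.72, - 5.17, - 3,-2.85,1, 2,6] 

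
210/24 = 35/4 =8.75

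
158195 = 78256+79939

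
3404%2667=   737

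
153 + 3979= 4132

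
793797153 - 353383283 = 440413870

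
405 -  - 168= 573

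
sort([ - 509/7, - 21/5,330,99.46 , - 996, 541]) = [ - 996, - 509/7, - 21/5  ,  99.46,330,  541]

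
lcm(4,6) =12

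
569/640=569/640 = 0.89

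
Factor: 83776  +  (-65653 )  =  18123 = 3^1*7^1*863^1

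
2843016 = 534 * 5324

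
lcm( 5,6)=30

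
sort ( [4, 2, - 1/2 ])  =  [ - 1/2, 2 , 4 ] 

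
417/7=59 + 4/7 = 59.57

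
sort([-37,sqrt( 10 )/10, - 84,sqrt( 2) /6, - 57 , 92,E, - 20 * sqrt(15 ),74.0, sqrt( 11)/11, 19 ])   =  [ - 84, - 20*sqrt( 15), - 57, - 37 , sqrt( 2)/6,  sqrt( 11) /11,sqrt( 10)/10 , E,19,74.0, 92]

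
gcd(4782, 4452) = 6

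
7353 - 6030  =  1323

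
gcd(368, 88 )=8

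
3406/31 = 3406/31 = 109.87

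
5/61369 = 5/61369 = 0.00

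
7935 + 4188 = 12123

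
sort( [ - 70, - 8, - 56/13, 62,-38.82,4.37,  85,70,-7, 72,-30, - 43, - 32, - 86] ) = [-86, - 70,-43, - 38.82,-32, -30, - 8, - 7, - 56/13, 4.37, 62, 70 , 72,85]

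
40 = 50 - 10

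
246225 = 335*735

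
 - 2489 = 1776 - 4265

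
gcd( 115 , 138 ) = 23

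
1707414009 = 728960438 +978453571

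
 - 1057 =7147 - 8204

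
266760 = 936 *285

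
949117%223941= 53353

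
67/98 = 67/98=0.68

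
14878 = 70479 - 55601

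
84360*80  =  6748800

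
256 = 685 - 429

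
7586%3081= 1424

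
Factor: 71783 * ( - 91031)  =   - 6534478273 = - 23^1*29^1 *43^1 *73^1 * 3121^1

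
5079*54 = 274266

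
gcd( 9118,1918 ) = 2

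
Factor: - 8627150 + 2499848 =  - 6127302 = -2^1*3^1*1021217^1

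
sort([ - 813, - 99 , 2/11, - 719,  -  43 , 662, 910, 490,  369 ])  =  [-813, - 719, - 99, - 43,2/11, 369,  490,662,910]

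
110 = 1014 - 904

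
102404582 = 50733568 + 51671014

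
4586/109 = 42  +  8/109 = 42.07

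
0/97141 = 0 = 0.00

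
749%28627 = 749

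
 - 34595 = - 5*6919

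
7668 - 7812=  - 144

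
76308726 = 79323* 962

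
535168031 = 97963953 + 437204078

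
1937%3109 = 1937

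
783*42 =32886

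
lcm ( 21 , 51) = 357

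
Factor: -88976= - 2^4*67^1*  83^1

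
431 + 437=868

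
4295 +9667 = 13962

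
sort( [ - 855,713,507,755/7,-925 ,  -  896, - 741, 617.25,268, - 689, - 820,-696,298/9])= [ - 925 ,-896,-855, - 820,-741, -696, - 689,298/9 , 755/7, 268,  507,617.25,713] 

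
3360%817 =92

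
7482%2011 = 1449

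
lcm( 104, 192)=2496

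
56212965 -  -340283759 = 396496724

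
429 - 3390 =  - 2961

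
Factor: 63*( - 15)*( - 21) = 19845= 3^4*5^1*7^2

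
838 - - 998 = 1836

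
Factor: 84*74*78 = 2^4 * 3^2* 7^1*13^1 * 37^1 = 484848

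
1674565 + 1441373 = 3115938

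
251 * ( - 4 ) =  - 1004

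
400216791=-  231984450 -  - 632201241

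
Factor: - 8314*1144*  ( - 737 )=7009766192 = 2^4 * 11^2 * 13^1 * 67^1 * 4157^1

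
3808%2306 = 1502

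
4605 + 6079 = 10684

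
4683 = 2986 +1697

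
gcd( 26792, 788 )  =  788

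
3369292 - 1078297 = 2290995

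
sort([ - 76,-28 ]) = [ - 76, - 28] 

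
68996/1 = 68996 =68996.00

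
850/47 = 850/47  =  18.09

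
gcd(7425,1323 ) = 27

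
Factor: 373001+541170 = 914171 = 571^1*1601^1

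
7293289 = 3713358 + 3579931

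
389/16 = 24 + 5/16 = 24.31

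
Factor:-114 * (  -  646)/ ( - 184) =-2^(  -  1 )*  3^1*17^1*19^2 *23^( - 1) = - 18411/46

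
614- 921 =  - 307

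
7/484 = 7/484 = 0.01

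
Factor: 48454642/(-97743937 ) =- 2^1*109^1*222269^1*97743937^ ( - 1) 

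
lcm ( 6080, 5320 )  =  42560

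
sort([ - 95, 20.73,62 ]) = [ - 95 , 20.73 , 62] 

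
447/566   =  447/566 = 0.79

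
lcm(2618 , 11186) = 123046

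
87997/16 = 87997/16 =5499.81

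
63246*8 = 505968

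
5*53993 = 269965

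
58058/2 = 29029 = 29029.00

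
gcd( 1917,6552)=9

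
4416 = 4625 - 209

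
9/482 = 9/482 =0.02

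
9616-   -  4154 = 13770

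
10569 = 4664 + 5905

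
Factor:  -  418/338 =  - 11^1*13^(-2 ) *19^1 = -  209/169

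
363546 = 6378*57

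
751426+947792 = 1699218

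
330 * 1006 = 331980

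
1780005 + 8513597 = 10293602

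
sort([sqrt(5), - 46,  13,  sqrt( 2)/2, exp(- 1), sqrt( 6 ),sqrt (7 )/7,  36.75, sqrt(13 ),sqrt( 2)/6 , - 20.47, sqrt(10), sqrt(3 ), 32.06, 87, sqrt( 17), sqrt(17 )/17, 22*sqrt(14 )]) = [ - 46, - 20.47, sqrt(2 ) /6, sqrt( 17 ) /17, exp( - 1),sqrt( 7)/7, sqrt( 2) /2 , sqrt(3 ), sqrt( 5), sqrt(6 ), sqrt( 10),sqrt(13), sqrt(17), 13, 32.06,  36.75 , 22*sqrt(14 ), 87]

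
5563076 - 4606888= 956188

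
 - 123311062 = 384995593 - 508306655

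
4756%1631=1494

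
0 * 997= 0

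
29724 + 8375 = 38099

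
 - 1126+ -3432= - 4558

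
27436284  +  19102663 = 46538947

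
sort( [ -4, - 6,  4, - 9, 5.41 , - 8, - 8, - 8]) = [ - 9, - 8, - 8, - 8,-6 , - 4,  4, 5.41]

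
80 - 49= 31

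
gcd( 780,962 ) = 26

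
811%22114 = 811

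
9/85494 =3/28498 = 0.00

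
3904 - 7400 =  - 3496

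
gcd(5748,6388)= 4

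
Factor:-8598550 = -2^1*5^2*23^1*7477^1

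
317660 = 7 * 45380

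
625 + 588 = 1213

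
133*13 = 1729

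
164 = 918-754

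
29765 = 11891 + 17874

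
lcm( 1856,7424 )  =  7424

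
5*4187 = 20935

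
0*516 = 0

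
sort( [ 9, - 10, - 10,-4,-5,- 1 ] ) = [ - 10, - 10,-5, - 4, - 1,  9 ] 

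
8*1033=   8264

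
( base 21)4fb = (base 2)100000101010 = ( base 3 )2212102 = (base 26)32a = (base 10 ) 2090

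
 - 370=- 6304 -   -  5934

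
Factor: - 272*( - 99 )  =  26928 = 2^4*3^2*11^1*17^1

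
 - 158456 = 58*(- 2732)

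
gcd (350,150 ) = 50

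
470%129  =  83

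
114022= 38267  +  75755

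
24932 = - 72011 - -96943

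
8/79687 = 8/79687 = 0.00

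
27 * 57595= 1555065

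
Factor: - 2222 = -2^1*11^1 * 101^1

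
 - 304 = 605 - 909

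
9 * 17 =153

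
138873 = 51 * 2723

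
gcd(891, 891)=891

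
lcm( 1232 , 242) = 13552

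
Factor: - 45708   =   - 2^2*3^1 *13^1*293^1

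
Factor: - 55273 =-31^1*1783^1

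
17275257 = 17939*963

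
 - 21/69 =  - 7/23 = - 0.30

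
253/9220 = 253/9220 = 0.03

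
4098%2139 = 1959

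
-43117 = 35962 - 79079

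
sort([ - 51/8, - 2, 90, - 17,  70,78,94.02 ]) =[ - 17, - 51/8,-2, 70,78,  90,94.02] 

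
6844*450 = 3079800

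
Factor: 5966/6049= 2^1*19^1*23^( - 1)*157^1*263^ ( - 1 ) 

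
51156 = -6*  (-8526)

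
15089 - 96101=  - 81012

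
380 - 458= - 78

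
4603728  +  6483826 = 11087554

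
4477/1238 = 3 + 763/1238 = 3.62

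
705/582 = 235/194 =1.21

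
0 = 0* 824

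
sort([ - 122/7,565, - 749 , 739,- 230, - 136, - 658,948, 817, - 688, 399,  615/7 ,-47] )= [-749, - 688, -658, - 230, - 136, - 47 ,  -  122/7, 615/7, 399, 565, 739, 817, 948] 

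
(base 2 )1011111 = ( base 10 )95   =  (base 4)1133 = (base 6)235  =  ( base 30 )35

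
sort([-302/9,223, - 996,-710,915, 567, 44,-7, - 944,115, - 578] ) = [-996, - 944, - 710,-578 , - 302/9, - 7,44,115,  223,567,915] 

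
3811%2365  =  1446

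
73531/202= 73531/202 = 364.01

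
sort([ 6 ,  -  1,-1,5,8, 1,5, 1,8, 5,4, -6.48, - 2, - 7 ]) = [ - 7, - 6.48,  -  2, - 1, -1,1, 1,4,5,5, 5,6, 8, 8]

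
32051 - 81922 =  - 49871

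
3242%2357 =885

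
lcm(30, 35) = 210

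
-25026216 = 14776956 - 39803172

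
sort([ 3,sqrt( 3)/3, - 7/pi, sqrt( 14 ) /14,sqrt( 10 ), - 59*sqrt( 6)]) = [- 59*sqrt(6),- 7/pi,sqrt( 14)/14,  sqrt( 3 )/3,3,sqrt( 10) ] 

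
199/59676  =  199/59676 = 0.00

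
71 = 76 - 5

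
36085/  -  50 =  - 7217/10 =-721.70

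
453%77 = 68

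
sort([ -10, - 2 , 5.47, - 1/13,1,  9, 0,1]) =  [  -  10, - 2,-1/13, 0, 1,1,5.47 , 9]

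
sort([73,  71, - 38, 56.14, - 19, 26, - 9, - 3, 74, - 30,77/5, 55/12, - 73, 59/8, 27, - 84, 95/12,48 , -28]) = [ - 84, - 73, - 38, - 30,- 28, - 19,-9, - 3, 55/12, 59/8,95/12, 77/5,  26, 27, 48, 56.14, 71,73, 74 ] 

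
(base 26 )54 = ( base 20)6E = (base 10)134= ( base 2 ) 10000110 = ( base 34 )3W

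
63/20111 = 9/2873 = 0.00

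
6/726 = 1/121  =  0.01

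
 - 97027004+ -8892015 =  - 105919019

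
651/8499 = 217/2833 = 0.08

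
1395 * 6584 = 9184680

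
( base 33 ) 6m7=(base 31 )7HD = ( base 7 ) 30121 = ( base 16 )1C63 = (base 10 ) 7267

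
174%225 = 174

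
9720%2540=2100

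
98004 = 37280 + 60724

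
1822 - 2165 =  - 343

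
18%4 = 2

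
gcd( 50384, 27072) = 752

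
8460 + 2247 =10707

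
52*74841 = 3891732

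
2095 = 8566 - 6471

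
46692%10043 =6520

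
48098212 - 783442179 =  - 735343967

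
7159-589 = 6570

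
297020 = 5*59404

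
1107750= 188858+918892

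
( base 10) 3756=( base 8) 7254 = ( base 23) 727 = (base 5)110011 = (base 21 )8ai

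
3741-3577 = 164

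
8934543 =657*13599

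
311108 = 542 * 574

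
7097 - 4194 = 2903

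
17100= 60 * 285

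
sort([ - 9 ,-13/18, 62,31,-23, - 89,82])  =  [  -  89 ,-23,  -  9, -13/18,31, 62,82 ]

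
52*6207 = 322764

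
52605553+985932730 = 1038538283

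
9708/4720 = 2 +67/1180 = 2.06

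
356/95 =3 + 71/95= 3.75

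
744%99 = 51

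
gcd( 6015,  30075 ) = 6015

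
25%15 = 10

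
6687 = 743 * 9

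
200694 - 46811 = 153883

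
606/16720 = 303/8360 = 0.04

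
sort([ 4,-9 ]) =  [-9, 4] 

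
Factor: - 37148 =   -  2^2*37^1*251^1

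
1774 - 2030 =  - 256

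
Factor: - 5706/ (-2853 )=2^1= 2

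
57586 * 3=172758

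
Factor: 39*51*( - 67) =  - 133263 = - 3^2*13^1*17^1*67^1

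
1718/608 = 2 + 251/304=2.83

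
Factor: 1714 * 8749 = 14995786= 2^1*13^1*673^1*857^1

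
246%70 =36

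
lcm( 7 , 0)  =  0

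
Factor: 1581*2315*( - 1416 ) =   -  5182581240 = - 2^3*3^2*5^1*17^1*31^1 * 59^1*463^1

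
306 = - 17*( - 18) 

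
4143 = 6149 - 2006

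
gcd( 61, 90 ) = 1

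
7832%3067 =1698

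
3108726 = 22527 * 138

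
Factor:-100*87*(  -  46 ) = 2^3*3^1*5^2*23^1 * 29^1 = 400200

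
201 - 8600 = -8399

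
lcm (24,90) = 360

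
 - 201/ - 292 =201/292 = 0.69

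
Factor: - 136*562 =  - 2^4*17^1*281^1=- 76432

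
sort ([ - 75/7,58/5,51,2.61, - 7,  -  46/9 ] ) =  [-75/7,-7,-46/9,2.61 , 58/5,51]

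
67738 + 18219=85957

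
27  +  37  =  64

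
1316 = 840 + 476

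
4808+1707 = 6515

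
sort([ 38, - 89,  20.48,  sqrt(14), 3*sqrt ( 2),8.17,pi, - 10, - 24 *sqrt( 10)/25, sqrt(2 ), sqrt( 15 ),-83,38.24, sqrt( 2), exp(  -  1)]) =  [ - 89, - 83, -10, - 24*sqrt( 10)/25,exp( - 1),  sqrt(2), sqrt(2 ),pi, sqrt(14), sqrt( 15),3*sqrt( 2),  8.17,  20.48, 38, 38.24 ]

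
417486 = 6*69581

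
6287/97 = 6287/97 = 64.81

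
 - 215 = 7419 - 7634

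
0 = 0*2364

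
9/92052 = 1/10228 =0.00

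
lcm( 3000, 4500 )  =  9000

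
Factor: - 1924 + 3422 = 1498  =  2^1*7^1* 107^1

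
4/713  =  4/713 = 0.01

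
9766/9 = 1085 + 1/9=   1085.11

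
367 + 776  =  1143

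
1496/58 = 748/29 = 25.79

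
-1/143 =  -1+ 142/143 = - 0.01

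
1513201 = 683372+829829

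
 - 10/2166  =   - 1+1078/1083   =  - 0.00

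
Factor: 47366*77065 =2^1*5^1 * 11^1*2153^1*15413^1 = 3650260790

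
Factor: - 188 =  - 2^2* 47^1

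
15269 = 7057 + 8212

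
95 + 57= 152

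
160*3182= 509120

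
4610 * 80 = 368800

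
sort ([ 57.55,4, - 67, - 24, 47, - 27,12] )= [ - 67, - 27, - 24, 4, 12,47 , 57.55]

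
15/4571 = 15/4571=0.00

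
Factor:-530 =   -  2^1*5^1*53^1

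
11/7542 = 11/7542 = 0.00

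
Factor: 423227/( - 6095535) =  - 3^(  -  1)*5^( -1)*7^1 * 103^1 *251^(-1 ) * 587^1 *1619^( - 1)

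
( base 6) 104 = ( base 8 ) 50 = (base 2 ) 101000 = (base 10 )40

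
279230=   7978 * 35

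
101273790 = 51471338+49802452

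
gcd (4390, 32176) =2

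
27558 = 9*3062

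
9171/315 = 1019/35 = 29.11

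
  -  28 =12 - 40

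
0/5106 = 0  =  0.00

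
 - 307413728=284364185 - 591777913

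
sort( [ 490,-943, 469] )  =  [ - 943, 469,  490 ] 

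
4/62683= 4/62683  =  0.00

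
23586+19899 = 43485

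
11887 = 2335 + 9552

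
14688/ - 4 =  - 3672/1 = - 3672.00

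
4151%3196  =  955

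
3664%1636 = 392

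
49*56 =2744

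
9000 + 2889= 11889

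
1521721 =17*89513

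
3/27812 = 3/27812 = 0.00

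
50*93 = 4650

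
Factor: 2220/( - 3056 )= - 555/764 =- 2^ ( - 2 )*3^1*5^1*37^1*191^( - 1 ) 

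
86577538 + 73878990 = 160456528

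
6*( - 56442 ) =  - 338652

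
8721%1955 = 901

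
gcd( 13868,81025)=1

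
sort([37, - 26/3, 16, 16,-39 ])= [  -  39,-26/3,16, 16, 37]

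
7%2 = 1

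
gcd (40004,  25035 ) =1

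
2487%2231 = 256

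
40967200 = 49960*820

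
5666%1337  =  318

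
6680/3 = 6680/3 = 2226.67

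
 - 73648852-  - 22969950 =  - 50678902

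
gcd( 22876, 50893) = 1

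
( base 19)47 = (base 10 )83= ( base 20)43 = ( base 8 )123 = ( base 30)2n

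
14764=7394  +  7370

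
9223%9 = 7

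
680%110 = 20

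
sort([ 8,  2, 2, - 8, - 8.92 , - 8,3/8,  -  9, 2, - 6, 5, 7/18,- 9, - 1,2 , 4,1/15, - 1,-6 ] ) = [ - 9 , - 9, - 8.92, - 8, - 8, - 6, - 6, - 1 , - 1 , 1/15,  3/8 , 7/18, 2, 2, 2, 2, 4,5, 8] 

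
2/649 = 2/649 = 0.00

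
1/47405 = 1/47405 = 0.00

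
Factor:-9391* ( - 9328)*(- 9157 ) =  - 802146313936=- 2^4*11^1*53^1*9157^1*9391^1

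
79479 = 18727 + 60752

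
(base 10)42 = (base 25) 1h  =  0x2A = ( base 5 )132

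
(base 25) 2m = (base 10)72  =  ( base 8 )110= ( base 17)44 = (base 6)200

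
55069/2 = 55069/2 = 27534.50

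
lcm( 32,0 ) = 0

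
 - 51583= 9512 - 61095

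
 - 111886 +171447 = 59561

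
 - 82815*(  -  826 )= 68405190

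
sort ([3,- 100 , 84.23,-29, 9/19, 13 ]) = [ - 100, -29 , 9/19,  3 , 13, 84.23]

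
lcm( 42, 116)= 2436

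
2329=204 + 2125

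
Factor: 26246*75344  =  1977478624 = 2^5*11^1*17^1 *277^1*1193^1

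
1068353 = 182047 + 886306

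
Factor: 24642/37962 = 37/57= 3^ ( - 1 )*19^( - 1)*37^1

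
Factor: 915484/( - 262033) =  - 2^2*17^1*157^( - 1)*1669^( - 1 )*13463^1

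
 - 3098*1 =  - 3098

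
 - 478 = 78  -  556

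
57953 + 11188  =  69141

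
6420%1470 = 540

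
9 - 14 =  - 5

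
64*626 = 40064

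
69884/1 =69884 = 69884.00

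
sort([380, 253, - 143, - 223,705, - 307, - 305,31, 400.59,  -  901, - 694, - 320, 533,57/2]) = [ - 901,-694, - 320,- 307,- 305, - 223, - 143, 57/2, 31,253,380,400.59, 533,705]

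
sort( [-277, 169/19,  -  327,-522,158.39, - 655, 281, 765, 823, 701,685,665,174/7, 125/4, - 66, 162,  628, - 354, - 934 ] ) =[-934,-655,-522, -354, - 327, - 277,-66,  169/19,  174/7, 125/4,  158.39,162,281, 628 , 665, 685, 701,765, 823]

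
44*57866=2546104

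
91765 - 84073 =7692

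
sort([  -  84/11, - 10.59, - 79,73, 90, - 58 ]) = [ - 79, - 58,  -  10.59, - 84/11,73,90]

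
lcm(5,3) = 15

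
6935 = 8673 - 1738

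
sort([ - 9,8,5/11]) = [ - 9,  5/11, 8]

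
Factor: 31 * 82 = 2542= 2^1 * 31^1*41^1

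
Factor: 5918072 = 2^3*739759^1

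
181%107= 74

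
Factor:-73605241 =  - 73605241^1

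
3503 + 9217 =12720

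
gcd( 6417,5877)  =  9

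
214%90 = 34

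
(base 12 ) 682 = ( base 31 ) 101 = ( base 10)962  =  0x3C2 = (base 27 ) 18H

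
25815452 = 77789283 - 51973831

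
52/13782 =26/6891 =0.00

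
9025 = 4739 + 4286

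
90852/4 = 22713 =22713.00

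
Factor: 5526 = 2^1*3^2*307^1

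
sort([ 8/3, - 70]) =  [ - 70, 8/3 ] 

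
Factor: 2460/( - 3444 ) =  - 5^1*7^ ( - 1) = - 5/7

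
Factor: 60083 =60083^1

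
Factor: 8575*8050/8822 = 34514375/4411 = 5^4*7^4*11^(-1 ) * 23^1* 401^ ( -1)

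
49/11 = 4  +  5/11 = 4.45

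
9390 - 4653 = 4737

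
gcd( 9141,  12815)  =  11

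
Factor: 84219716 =2^2*  7^1 *3007847^1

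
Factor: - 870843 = -3^1*53^1*5477^1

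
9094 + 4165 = 13259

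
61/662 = 61/662 = 0.09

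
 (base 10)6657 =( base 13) 3051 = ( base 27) 93f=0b1101000000001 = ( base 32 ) 6g1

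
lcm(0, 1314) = 0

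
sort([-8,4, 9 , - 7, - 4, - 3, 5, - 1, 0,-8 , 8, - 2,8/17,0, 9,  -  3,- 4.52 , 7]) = [ - 8, - 8,-7,  -  4.52, - 4, - 3, - 3, - 2,-1, 0, 0,8/17, 4,5, 7 , 8, 9, 9]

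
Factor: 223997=23^1 * 9739^1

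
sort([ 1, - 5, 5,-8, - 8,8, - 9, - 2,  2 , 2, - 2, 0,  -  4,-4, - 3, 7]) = [-9, - 8, - 8, - 5,-4, - 4, - 3, - 2, - 2, 0, 1,2,2, 5,7, 8 ]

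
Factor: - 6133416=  - 2^3*3^1* 37^1*6907^1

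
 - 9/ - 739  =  9/739 = 0.01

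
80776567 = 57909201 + 22867366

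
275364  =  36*7649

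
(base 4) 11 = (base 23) 5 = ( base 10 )5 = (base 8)5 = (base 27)5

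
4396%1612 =1172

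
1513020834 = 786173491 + 726847343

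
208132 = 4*52033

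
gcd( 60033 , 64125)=3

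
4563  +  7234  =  11797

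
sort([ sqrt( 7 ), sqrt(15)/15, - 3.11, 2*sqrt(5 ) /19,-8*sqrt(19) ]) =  [ - 8*sqrt(19), - 3.11 , 2*sqrt ( 5) /19,sqrt(  15)/15 , sqrt( 7 )]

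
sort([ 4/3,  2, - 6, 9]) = [-6 , 4/3,2,9] 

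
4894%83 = 80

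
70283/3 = 23427 + 2/3 = 23427.67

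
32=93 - 61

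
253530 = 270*939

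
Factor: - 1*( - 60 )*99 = 5940  =  2^2*3^3*5^1*11^1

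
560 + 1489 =2049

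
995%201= 191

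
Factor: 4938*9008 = 44481504  =  2^5*3^1*563^1*823^1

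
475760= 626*760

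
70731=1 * 70731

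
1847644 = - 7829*(-236)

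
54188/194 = 279+31/97  =  279.32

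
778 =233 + 545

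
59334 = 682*87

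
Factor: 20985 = 3^1*5^1*1399^1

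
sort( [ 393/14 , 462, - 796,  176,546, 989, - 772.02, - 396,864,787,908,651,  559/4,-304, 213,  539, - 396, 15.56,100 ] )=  [-796, - 772.02,-396 ,-396,  -  304, 15.56, 393/14,100,559/4,176,213, 462,539,546,  651,787, 864, 908, 989 ] 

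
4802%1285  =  947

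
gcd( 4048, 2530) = 506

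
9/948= 3/316 = 0.01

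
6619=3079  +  3540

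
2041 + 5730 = 7771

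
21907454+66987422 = 88894876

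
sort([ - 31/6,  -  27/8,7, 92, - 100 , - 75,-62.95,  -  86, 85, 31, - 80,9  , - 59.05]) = [ - 100,-86, - 80, - 75,-62.95, - 59.05, - 31/6,-27/8, 7, 9,31,85,92 ]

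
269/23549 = 269/23549=0.01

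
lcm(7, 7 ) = 7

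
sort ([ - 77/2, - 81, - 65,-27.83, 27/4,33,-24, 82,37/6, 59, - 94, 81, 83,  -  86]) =[ - 94, - 86, - 81, - 65, - 77/2,- 27.83, - 24,37/6,27/4, 33, 59,81  ,  82,83]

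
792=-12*( - 66)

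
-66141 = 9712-75853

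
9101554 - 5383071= 3718483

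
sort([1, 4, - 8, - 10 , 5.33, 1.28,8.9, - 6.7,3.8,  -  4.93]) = [ - 10 , - 8, -6.7, - 4.93,1,1.28,3.8, 4, 5.33, 8.9]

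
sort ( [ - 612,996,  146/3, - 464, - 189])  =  [ - 612, - 464, - 189,146/3, 996]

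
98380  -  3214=95166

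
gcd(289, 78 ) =1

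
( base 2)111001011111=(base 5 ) 104204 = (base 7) 13504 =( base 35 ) 304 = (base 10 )3679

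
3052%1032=988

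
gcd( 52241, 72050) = 1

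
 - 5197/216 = -25 + 203/216 = - 24.06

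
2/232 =1/116 = 0.01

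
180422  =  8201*22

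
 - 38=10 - 48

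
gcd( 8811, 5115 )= 33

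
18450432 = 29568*624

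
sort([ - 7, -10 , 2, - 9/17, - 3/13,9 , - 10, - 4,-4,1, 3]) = [ - 10, - 10,-7,- 4, - 4, - 9/17,  -  3/13,1,2, 3, 9]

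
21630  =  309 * 70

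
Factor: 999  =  3^3*37^1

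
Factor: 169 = 13^2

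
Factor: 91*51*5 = 3^1 * 5^1*7^1 * 13^1 * 17^1  =  23205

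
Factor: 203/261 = 7/9= 3^( - 2 )*7^1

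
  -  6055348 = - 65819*92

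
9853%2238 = 901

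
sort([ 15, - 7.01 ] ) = [  -  7.01, 15 ] 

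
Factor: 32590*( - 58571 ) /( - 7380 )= 190882889/738 = 2^( - 1) * 3^(- 2)*37^1*41^(  -  1)*1583^1 * 3259^1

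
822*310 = 254820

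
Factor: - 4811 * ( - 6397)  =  30775967 = 17^1*283^1*6397^1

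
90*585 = 52650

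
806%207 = 185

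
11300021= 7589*1489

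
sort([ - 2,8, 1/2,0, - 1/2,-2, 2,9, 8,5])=[ - 2, - 2, - 1/2, 0, 1/2, 2, 5,8, 8, 9]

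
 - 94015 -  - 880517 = 786502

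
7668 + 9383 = 17051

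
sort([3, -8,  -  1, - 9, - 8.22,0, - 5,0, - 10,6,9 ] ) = [ - 10,-9,-8.22, - 8, - 5,  -  1,0 , 0,3,6, 9]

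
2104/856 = 263/107 = 2.46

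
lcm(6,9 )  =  18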